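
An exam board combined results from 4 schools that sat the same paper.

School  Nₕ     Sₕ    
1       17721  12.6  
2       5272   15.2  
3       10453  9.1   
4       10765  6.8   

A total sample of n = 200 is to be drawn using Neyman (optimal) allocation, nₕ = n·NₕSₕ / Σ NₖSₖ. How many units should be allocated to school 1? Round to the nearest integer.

95

1: NₕSₕ = 17721·12.6 = 223284.6
2: NₕSₕ = 5272·15.2 = 80134.4
3: NₕSₕ = 10453·9.1 = 95122.3
4: NₕSₕ = 10765·6.8 = 73202
Σ NₕSₕ = 471743.3.
n_1 = 200·223284.6/471743.3 = 94.664... → 95.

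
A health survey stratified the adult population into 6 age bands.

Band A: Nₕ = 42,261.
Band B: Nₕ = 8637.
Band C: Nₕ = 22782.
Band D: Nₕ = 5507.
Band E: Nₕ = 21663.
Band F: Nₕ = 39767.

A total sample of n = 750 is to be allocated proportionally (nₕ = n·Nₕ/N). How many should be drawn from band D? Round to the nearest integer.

Share of band D = 5507/140617 = 0.03916.
Allocate 750 × 0.03916 = 29.372... → 29.

29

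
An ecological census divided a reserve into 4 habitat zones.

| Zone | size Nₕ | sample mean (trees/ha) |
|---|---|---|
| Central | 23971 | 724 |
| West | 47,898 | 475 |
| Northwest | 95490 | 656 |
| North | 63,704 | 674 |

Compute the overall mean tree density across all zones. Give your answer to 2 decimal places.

630.50

x̄_st = (Σ Nₕx̄ₕ) / (Σ Nₕ) = (23971·724 + 47898·475 + 95490·656 + 63704·674) / 231063
= 145684490 / 231063 = 630.4968... → 630.50.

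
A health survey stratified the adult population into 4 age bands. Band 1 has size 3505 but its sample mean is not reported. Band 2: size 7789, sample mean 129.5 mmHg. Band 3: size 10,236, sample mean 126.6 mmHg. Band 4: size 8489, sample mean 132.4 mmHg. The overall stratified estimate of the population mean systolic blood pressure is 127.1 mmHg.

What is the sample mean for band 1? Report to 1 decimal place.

110.4

N = 3505 + 7789 + 10236 + 8489 = 30019.
Overall total = μ·N = 127.1·30019 = 3815414.9.
Subtract the known strata: 7789·129.5 + 10236·126.6 + 8489·132.4 = 3428496.7.
Remaining total for band 1: 3815414.9 − 3428496.7 = 386918.2.
Divide by its size: 386918.2 / 3505 = 110.390... → 110.4.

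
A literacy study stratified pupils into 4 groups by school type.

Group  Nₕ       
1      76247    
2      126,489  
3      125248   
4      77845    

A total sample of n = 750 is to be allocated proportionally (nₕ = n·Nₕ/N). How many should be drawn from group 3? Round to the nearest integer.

N = 76247 + 126489 + 125248 + 77845 = 405829.
n_3 = 750·125248/405829 = 231.467... → 231.

231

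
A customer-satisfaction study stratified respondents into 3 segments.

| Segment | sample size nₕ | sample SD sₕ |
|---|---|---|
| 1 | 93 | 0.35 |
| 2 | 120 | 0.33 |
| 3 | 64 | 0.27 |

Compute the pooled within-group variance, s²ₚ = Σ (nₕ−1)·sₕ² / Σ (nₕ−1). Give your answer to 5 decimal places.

0.10519

1: (93−1)·0.35² = 92·0.1225 = 11.27
2: (120−1)·0.33² = 119·0.1089 = 12.9591
3: (64−1)·0.27² = 63·0.0729 = 4.5927
Numerator = 28.8218; denominator = Σ(nₕ−1) = 274.
s²ₚ = 28.8218/274 = 0.1051891... → 0.10519.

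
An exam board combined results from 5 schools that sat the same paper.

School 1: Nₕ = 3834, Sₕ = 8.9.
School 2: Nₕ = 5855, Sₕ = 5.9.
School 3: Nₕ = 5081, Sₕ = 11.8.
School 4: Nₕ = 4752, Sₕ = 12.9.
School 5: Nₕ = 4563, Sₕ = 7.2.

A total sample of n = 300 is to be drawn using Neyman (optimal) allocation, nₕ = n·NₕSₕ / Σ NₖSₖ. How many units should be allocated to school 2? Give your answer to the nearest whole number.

47

Σ NₕSₕ = 3834·8.9 + 5855·5.9 + 5081·11.8 + 4752·12.9 + 4563·7.2 = 222777.3.
Share for 2: 34544.5/222777.3 = 0.15506.
n_2 = 300 × 0.15506 = 46.519... → 47.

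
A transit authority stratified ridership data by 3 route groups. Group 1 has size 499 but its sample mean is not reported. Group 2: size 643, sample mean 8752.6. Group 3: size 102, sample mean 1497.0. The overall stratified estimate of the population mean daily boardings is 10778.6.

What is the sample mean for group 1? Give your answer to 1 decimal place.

15286.5

Σ Nₕx̄ₕ = N·μ, so 499·x̄_1 = 1244·10778.6 − (643·8752.6 + 102·1497.0).
= 13408578.4 − 5780615.8 = 7627962.6.
x̄_1 = 7627962.6 / 499 = 15286.498... → 15286.5.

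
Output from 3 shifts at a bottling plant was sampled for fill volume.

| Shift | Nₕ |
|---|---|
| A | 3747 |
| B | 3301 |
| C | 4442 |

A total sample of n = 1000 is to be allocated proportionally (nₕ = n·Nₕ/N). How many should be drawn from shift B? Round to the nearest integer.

287

Share of shift B = 3301/11490 = 0.28729.
Allocate 1000 × 0.28729 = 287.293... → 287.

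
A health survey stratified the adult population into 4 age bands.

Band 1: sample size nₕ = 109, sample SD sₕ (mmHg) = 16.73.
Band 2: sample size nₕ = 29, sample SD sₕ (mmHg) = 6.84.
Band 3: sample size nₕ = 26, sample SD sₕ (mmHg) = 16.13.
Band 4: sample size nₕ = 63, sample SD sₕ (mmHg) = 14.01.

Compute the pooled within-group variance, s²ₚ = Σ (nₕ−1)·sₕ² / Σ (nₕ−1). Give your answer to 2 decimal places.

1: (109−1)·16.73² = 108·279.8929 = 30228.4332
2: (29−1)·6.84² = 28·46.7856 = 1309.9968
3: (26−1)·16.13² = 25·260.1769 = 6504.4225
4: (63−1)·14.01² = 62·196.2801 = 12169.3662
Numerator = 50212.2187; denominator = Σ(nₕ−1) = 223.
s²ₚ = 50212.2187/223 = 225.1669 → 225.17.

225.17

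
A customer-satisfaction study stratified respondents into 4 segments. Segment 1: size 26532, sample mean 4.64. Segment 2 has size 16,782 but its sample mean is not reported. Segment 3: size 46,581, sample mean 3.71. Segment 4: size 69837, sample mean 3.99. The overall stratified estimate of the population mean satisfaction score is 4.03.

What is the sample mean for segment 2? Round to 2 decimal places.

Σ Nₕx̄ₕ = N·μ, so 16782·x̄_2 = 159732·4.03 − (26532·4.64 + 46581·3.71 + 69837·3.99).
= 643719.96 − 574573.62 = 69146.34.
x̄_2 = 69146.34 / 16782 = 4.1203... → 4.12.

4.12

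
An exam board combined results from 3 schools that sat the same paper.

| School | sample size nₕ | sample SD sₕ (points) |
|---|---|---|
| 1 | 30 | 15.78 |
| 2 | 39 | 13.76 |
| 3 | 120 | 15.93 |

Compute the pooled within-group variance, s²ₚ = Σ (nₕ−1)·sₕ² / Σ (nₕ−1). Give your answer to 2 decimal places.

239.86

1: (30−1)·15.78² = 29·249.0084 = 7221.2436
2: (39−1)·13.76² = 38·189.3376 = 7194.8288
3: (120−1)·15.93² = 119·253.7649 = 30198.0231
Numerator = 44614.0955; denominator = Σ(nₕ−1) = 186.
s²ₚ = 44614.0955/186 = 239.8607... → 239.86.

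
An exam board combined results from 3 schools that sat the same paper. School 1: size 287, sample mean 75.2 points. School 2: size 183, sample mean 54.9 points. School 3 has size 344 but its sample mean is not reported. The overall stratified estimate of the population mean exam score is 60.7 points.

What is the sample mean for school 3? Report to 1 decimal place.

51.7

N = 287 + 183 + 344 = 814.
Overall total = μ·N = 60.7·814 = 49409.8.
Subtract the known strata: 287·75.2 + 183·54.9 = 31629.1.
Remaining total for school 3: 49409.8 − 31629.1 = 17780.7.
Divide by its size: 17780.7 / 344 = 51.688... → 51.7.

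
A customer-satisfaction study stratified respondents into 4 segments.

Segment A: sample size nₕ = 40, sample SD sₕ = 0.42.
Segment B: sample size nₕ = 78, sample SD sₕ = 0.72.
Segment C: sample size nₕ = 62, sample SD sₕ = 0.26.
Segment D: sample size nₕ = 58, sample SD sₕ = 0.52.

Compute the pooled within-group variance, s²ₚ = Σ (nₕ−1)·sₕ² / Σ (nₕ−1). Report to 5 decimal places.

A: (40−1)·0.42² = 39·0.1764 = 6.8796
B: (78−1)·0.72² = 77·0.5184 = 39.9168
C: (62−1)·0.26² = 61·0.0676 = 4.1236
D: (58−1)·0.52² = 57·0.2704 = 15.4128
Numerator = 66.3328; denominator = Σ(nₕ−1) = 234.
s²ₚ = 66.3328/234 = 0.2834735... → 0.28347.

0.28347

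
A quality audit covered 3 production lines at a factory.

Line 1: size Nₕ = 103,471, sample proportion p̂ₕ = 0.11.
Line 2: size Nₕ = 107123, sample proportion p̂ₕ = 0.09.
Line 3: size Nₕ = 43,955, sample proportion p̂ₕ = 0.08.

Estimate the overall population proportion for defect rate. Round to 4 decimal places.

N = 103471 + 107123 + 43955 = 254549.
Overall proportion = Σ (Nₕ/N)·p̂ₕ.
Σ Nₕp̂ₕ = 11381.81 + 9641.07 + 3516.4 = 24539.28.
24539.28 / 254549 = 0.096403... → 0.0964.

0.0964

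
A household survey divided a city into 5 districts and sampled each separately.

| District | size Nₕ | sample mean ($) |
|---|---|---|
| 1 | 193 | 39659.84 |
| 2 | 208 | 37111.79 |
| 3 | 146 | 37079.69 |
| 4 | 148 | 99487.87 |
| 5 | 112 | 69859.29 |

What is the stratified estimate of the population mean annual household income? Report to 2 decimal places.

53699.73

N = 807; weights Wₕ = Nₕ/N = (0.2392, 0.2577, 0.1809, 0.1834, 0.1388).
x̄_st = Σ Wₕ·x̄ₕ = 0.2392·39659.84 + 0.2577·37111.79 + 0.1809·37079.69 + 0.1834·99487.87 + 0.1388·69859.29 ≈ 53699.7291...
→ 53699.73.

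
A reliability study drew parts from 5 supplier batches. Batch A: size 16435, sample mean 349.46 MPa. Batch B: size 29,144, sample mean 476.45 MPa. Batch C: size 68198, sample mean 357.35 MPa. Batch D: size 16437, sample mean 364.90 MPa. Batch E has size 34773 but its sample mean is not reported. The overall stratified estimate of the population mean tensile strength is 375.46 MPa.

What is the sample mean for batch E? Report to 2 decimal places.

343.62

Σ Nₕx̄ₕ = N·μ, so 34773·x̄_E = 164987·375.46 − (16435·349.46 + 29144·476.45 + 68198·357.35 + 16437·364.90).
= 61946019.02 − 49997450.5 = 11948568.52.
x̄_E = 11948568.52 / 34773 = 343.6163... → 343.62.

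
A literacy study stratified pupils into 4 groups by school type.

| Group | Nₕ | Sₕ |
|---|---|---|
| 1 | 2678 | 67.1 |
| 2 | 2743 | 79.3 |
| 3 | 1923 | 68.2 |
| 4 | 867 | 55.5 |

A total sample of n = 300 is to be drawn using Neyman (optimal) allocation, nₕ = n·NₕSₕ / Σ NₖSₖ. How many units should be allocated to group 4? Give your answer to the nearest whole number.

Σ NₕSₕ = 2678·67.1 + 2743·79.3 + 1923·68.2 + 867·55.5 = 576480.8.
Share for 4: 48118.5/576480.8 = 0.08347.
n_4 = 300 × 0.08347 = 25.041... → 25.

25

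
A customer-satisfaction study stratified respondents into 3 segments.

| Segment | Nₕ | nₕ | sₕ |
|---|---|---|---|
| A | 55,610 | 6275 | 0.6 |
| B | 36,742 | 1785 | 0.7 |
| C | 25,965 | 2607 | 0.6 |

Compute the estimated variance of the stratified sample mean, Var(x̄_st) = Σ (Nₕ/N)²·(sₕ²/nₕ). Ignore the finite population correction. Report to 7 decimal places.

0.0000458

N = 118317; Wₕ = Nₕ/N.
segment A: (55610/118317)²·0.6²/6275 = 0.0000126736
segment B: (36742/118317)²·0.7²/1785 = 0.0000264721
segment C: (25965/118317)²·0.6²/2607 = 0.0000066503
Sum = 0.0000457961 → 0.0000458.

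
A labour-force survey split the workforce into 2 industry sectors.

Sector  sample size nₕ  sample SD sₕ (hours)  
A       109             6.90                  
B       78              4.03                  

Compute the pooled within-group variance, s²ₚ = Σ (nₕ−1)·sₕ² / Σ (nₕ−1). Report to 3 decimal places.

A: (109−1)·6.90² = 108·47.61 = 5141.88
B: (78−1)·4.03² = 77·16.2409 = 1250.5493
Numerator = 6392.4293; denominator = Σ(nₕ−1) = 185.
s²ₚ = 6392.4293/185 = 34.55367... → 34.554.

34.554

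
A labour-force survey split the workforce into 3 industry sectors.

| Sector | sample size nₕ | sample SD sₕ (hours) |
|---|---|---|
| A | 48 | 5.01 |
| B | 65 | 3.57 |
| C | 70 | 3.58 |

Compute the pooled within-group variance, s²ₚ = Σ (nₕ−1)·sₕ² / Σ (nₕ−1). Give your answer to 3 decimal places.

15.998

A: (48−1)·5.01² = 47·25.1001 = 1179.7047
B: (65−1)·3.57² = 64·12.7449 = 815.6736
C: (70−1)·3.58² = 69·12.8164 = 884.3316
Numerator = 2879.7099; denominator = Σ(nₕ−1) = 180.
s²ₚ = 2879.7099/180 = 15.99839... → 15.998.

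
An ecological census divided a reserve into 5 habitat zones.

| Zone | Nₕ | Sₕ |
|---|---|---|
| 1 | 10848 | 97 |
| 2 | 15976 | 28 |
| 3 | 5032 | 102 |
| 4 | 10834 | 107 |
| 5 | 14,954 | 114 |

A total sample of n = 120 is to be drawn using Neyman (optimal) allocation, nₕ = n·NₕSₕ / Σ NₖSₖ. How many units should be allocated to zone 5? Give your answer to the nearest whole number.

Σ NₕSₕ = 10848·97 + 15976·28 + 5032·102 + 10834·107 + 14954·114 = 4876842.
Share for 5: 1704756/4876842 = 0.34956.
n_5 = 120 × 0.34956 = 41.947... → 42.

42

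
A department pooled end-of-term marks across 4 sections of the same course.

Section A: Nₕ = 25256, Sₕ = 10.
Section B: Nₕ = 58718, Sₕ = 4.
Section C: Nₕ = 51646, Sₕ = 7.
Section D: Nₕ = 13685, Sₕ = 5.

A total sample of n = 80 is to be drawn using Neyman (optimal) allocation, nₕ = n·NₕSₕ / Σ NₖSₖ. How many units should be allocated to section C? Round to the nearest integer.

Σ NₕSₕ = 25256·10 + 58718·4 + 51646·7 + 13685·5 = 917379.
Share for C: 361522/917379 = 0.39408.
n_C = 80 × 0.39408 = 31.527... → 32.

32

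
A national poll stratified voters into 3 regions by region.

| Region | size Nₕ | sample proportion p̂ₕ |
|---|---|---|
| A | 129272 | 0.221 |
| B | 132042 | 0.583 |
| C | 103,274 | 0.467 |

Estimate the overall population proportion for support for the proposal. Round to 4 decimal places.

N = 129272 + 132042 + 103274 = 364588.
Overall proportion = Σ (Nₕ/N)·p̂ₕ.
Σ Nₕp̂ₕ = 28569.112 + 76980.486 + 48228.958 = 153778.556.
153778.556 / 364588 = 0.421787... → 0.4218.

0.4218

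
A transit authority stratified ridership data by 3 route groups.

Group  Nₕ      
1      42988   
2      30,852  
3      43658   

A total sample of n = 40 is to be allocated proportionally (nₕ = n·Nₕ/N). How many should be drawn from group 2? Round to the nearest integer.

N = 42988 + 30852 + 43658 = 117498.
n_2 = 40·30852/117498 = 10.503... → 11.

11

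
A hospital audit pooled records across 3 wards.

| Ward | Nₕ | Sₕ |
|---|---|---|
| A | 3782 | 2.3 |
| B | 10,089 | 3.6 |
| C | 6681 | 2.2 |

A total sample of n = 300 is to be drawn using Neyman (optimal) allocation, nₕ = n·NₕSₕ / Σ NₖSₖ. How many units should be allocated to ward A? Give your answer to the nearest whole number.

44

Σ NₕSₕ = 3782·2.3 + 10089·3.6 + 6681·2.2 = 59717.2.
Share for A: 8698.6/59717.2 = 0.14566.
n_A = 300 × 0.14566 = 43.699... → 44.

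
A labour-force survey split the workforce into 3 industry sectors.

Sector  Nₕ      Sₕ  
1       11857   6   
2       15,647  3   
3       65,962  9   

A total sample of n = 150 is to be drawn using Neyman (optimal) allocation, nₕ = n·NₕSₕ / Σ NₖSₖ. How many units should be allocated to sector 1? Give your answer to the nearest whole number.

15

1: NₕSₕ = 11857·6 = 71142
2: NₕSₕ = 15647·3 = 46941
3: NₕSₕ = 65962·9 = 593658
Σ NₕSₕ = 711741.
n_1 = 150·71142/711741 = 14.993... → 15.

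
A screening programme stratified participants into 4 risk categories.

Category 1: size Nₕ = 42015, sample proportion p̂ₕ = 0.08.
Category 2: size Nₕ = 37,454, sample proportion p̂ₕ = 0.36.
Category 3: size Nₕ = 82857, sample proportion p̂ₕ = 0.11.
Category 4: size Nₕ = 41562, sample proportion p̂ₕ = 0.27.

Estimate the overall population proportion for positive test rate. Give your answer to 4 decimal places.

0.1824

N = 42015 + 37454 + 82857 + 41562 = 203888.
Overall proportion = Σ (Nₕ/N)·p̂ₕ.
Σ Nₕp̂ₕ = 3361.2 + 13483.44 + 9114.27 + 11221.74 = 37180.65.
37180.65 / 203888 = 0.182358... → 0.1824.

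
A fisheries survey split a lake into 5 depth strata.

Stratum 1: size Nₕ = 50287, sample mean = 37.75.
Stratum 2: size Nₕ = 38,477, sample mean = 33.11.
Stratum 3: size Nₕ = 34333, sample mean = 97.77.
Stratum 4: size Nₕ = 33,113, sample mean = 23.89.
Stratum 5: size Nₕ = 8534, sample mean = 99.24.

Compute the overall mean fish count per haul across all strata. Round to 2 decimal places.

x̄_st = (Σ Nₕx̄ₕ) / (Σ Nₕ) = (50287·37.75 + 38477·33.11 + 34333·97.77 + 33113·23.89 + 8534·99.24) / 164744
= 8167028.86 / 164744 = 49.5741... → 49.57.

49.57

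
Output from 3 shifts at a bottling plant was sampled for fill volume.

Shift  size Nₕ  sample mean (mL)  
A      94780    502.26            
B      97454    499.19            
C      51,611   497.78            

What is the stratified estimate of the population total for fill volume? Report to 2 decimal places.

Population total = Σ Nₕ·x̄ₕ (each stratum's size times its mean).
94780·502.26 + 97454·499.19 + 51611·497.78 = 47604202.8 + 48648062.26 + 25690923.58 = 121943188.64.

121943188.64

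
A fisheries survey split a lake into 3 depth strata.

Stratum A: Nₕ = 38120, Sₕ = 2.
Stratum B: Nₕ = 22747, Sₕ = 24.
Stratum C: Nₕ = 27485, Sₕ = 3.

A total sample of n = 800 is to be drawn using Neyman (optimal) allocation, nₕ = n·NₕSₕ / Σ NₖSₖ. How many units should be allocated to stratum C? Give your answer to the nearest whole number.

94

A: NₕSₕ = 38120·2 = 76240
B: NₕSₕ = 22747·24 = 545928
C: NₕSₕ = 27485·3 = 82455
Σ NₕSₕ = 704623.
n_C = 800·82455/704623 = 93.616... → 94.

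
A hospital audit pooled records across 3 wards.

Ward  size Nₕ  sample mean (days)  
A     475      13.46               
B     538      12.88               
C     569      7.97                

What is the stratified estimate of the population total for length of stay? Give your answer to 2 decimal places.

17857.87

Population total = Σ Nₕ·x̄ₕ (each stratum's size times its mean).
475·13.46 + 538·12.88 + 569·7.97 = 6393.5 + 6929.44 + 4534.93 = 17857.87.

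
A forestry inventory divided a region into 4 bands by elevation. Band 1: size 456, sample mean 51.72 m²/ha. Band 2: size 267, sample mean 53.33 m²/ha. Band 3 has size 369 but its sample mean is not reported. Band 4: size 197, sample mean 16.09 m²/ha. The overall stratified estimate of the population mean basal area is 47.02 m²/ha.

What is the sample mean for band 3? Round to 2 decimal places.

Σ Nₕx̄ₕ = N·μ, so 369·x̄_3 = 1289·47.02 − (456·51.72 + 267·53.33 + 197·16.09).
= 60608.78 − 40993.16 = 19615.62.
x̄_3 = 19615.62 / 369 = 53.1589... → 53.16.

53.16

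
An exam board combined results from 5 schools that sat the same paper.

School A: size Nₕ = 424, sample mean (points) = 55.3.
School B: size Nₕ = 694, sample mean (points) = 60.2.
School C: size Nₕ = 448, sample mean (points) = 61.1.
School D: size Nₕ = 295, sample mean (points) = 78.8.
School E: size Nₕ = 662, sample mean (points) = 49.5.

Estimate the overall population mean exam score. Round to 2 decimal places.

N = 424 + 694 + 448 + 295 + 662 = 2523.
The stratified mean weights each stratum mean by its population share Nₕ/N.
Σ Nₕx̄ₕ = 424·55.3 + 694·60.2 + 448·61.1 + 295·78.8 + 662·49.5 = 23447.2 + 41778.8 + 27372.8 + 23246 + 32769 = 148613.8.
Divide by N: 148613.8 / 2523 = 58.9036... → 58.90.

58.90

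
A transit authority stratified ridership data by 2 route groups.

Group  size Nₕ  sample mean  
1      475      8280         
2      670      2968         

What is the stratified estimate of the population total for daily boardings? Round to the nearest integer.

5921560

1: 475·8280 = 3933000
2: 670·2968 = 1988560
τ̂ = Σ Nₕx̄ₕ = 5921560.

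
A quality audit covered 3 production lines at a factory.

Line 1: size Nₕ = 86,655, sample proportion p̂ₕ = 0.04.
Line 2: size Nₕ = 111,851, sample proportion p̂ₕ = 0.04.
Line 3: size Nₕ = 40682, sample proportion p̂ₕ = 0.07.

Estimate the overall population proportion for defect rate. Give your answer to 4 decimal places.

Wₕ = Nₕ/N with N = 239188: 0.3623, 0.4676, 0.1701.
p̂_st = 0.3623·0.04 + 0.4676·0.04 + 0.1701·0.07 ≈ 0.045103... → 0.0451.

0.0451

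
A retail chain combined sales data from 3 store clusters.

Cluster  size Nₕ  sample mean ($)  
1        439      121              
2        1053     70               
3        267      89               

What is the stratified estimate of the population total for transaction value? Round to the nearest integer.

Estimate total by summing Nₕ·x̄ₕ over strata.
439·121 + 1053·70 + 267·89 = 53119 + 73710 + 23763 = 150592.

150592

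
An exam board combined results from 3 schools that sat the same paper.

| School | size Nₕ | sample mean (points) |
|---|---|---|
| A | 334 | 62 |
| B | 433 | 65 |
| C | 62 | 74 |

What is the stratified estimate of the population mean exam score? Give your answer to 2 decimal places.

N = 334 + 433 + 62 = 829.
Weight each subgroup mean by Nₕ/N and sum.
Σ Nₕx̄ₕ = 334·62 + 433·65 + 62·74 = 20708 + 28145 + 4588 = 53441.
Divide by N: 53441 / 829 = 64.4644... → 64.46.

64.46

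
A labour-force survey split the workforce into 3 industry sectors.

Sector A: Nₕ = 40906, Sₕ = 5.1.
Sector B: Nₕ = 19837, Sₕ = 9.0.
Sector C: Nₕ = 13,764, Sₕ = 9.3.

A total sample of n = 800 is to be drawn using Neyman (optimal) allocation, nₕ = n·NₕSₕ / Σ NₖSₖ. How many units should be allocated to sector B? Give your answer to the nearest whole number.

277

Σ NₕSₕ = 40906·5.1 + 19837·9.0 + 13764·9.3 = 515158.8.
Share for B: 178533/515158.8 = 0.34656.
n_B = 800 × 0.34656 = 277.247... → 277.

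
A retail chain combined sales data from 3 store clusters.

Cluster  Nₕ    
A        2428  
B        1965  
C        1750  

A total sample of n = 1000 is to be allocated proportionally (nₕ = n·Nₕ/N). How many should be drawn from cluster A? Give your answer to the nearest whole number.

395

Share of cluster A = 2428/6143 = 0.39525.
Allocate 1000 × 0.39525 = 395.247... → 395.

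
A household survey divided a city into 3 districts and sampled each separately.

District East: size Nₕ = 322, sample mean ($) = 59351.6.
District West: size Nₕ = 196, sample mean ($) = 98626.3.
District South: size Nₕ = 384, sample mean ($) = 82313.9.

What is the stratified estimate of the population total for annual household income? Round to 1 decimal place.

70050507.6

Population total = Σ Nₕ·x̄ₕ (each stratum's size times its mean).
322·59351.6 + 196·98626.3 + 384·82313.9 = 19111215.2 + 19330754.8 + 31608537.6 = 70050507.6.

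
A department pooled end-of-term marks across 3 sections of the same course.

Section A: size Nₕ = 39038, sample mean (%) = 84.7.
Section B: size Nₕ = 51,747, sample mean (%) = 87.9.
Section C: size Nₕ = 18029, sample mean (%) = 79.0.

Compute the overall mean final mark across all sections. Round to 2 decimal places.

85.28

N = 39038 + 51747 + 18029 = 108814.
Overall mean = Σ (Nₕ/N)·x̄ₕ — weight by population share, not a simple average.
Σ Nₕx̄ₕ = 39038·84.7 + 51747·87.9 + 18029·79.0 = 3306518.6 + 4548561.3 + 1424291 = 9279370.9.
Divide by N: 9279370.9 / 108814 = 85.2774... → 85.28.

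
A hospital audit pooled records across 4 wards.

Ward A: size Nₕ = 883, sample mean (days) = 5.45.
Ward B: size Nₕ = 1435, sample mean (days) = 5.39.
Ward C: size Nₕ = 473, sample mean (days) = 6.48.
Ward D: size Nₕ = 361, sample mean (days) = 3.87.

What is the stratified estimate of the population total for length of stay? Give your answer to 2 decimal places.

17009.11

A: 883·5.45 = 4812.35
B: 1435·5.39 = 7734.65
C: 473·6.48 = 3065.04
D: 361·3.87 = 1397.07
τ̂ = Σ Nₕx̄ₕ = 17009.11.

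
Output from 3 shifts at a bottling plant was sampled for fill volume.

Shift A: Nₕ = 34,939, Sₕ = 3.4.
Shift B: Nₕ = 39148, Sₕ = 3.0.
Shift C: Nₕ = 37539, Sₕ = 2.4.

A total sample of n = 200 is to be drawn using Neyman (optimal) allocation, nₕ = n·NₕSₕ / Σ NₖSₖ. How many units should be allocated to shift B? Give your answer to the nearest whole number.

72

Σ NₕSₕ = 34939·3.4 + 39148·3.0 + 37539·2.4 = 326330.2.
Share for B: 117444/326330.2 = 0.35989.
n_B = 200 × 0.35989 = 71.979... → 72.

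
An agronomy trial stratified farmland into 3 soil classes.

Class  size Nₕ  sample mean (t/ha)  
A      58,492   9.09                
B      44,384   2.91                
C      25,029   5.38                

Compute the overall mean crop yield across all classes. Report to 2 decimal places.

6.22

N = 58492 + 44384 + 25029 = 127905.
Overall mean = Σ (Nₕ/N)·x̄ₕ — weight by population share, not a simple average.
Σ Nₕx̄ₕ = 58492·9.09 + 44384·2.91 + 25029·5.38 = 531692.28 + 129157.44 + 134656.02 = 795505.74.
Divide by N: 795505.74 / 127905 = 6.2195... → 6.22.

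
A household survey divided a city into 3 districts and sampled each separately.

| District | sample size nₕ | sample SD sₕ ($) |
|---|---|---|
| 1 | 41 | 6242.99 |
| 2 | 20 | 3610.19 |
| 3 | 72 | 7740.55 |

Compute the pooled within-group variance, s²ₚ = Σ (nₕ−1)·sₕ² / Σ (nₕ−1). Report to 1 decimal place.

46620592.7

Degrees of freedom: 40 + 19 + 71 = 130.
Σ(nₕ−1)sₕ² = 40·38974924.1401 + 19·13033471.8361 + 71·59916114.3025 = 6060677045.9674.
s²ₚ = 6060677045.9674 / 130 = 46620592.661... → 46620592.7.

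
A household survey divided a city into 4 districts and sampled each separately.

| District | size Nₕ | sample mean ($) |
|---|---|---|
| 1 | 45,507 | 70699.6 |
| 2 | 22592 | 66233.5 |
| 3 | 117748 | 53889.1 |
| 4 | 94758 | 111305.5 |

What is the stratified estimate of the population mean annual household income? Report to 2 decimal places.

N = 280605; weights Wₕ = Nₕ/N = (0.1622, 0.0805, 0.4196, 0.3377).
x̄_st = Σ Wₕ·x̄ₕ = 0.1622·70699.6 + 0.0805·66233.5 + 0.4196·53889.1 + 0.3377·111305.5 ≈ 76998.2511...
→ 76998.25.

76998.25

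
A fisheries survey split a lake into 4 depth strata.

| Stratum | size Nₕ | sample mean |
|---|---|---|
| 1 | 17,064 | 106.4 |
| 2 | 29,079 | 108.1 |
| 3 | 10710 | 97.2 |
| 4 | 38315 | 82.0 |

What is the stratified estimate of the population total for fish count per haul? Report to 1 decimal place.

9141891.5

1: 17064·106.4 = 1815609.6
2: 29079·108.1 = 3143439.9
3: 10710·97.2 = 1041012
4: 38315·82.0 = 3141830
τ̂ = Σ Nₕx̄ₕ = 9141891.5.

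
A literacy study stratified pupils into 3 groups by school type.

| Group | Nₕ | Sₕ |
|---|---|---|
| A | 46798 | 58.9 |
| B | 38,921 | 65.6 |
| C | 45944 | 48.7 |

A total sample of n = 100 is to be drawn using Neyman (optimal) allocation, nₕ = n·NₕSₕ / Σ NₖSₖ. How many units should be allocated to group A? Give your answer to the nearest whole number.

Σ NₕSₕ = 46798·58.9 + 38921·65.6 + 45944·48.7 = 7547092.6.
Share for A: 2756402.2/7547092.6 = 0.36523.
n_A = 100 × 0.36523 = 36.523... → 37.

37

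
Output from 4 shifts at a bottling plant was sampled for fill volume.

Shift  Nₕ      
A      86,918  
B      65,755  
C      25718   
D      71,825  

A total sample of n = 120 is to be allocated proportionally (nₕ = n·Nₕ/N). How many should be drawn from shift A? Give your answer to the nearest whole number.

42

Share of shift A = 86918/250216 = 0.34737.
Allocate 120 × 0.34737 = 41.685... → 42.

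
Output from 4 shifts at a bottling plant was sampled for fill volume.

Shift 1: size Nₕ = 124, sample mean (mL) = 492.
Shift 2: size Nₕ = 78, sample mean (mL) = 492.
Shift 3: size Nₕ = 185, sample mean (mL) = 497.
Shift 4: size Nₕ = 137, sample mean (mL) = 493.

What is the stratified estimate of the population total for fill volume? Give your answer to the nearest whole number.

1: 124·492 = 61008
2: 78·492 = 38376
3: 185·497 = 91945
4: 137·493 = 67541
τ̂ = Σ Nₕx̄ₕ = 258870.

258870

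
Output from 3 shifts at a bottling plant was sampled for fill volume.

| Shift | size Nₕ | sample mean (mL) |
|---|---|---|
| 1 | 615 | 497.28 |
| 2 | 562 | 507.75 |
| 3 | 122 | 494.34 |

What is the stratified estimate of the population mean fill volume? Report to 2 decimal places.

N = 1299; weights Wₕ = Nₕ/N = (0.4734, 0.4326, 0.0939).
x̄_st = Σ Wₕ·x̄ₕ = 0.4734·497.28 + 0.4326·507.75 + 0.0939·494.34 ≈ 501.5336...
→ 501.53.

501.53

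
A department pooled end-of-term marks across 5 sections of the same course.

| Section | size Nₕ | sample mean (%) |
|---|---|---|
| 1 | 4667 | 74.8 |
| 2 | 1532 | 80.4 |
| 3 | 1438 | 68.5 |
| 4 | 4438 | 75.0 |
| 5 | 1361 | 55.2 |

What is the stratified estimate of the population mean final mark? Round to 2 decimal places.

72.84

N = 4667 + 1532 + 1438 + 4438 + 1361 = 13436.
Overall mean = Σ (Nₕ/N)·x̄ₕ — weight by population share, not a simple average.
Σ Nₕx̄ₕ = 4667·74.8 + 1532·80.4 + 1438·68.5 + 4438·75.0 + 1361·55.2 = 349091.6 + 123172.8 + 98503 + 332850 + 75127.2 = 978744.6.
Divide by N: 978744.6 / 13436 = 72.8449... → 72.84.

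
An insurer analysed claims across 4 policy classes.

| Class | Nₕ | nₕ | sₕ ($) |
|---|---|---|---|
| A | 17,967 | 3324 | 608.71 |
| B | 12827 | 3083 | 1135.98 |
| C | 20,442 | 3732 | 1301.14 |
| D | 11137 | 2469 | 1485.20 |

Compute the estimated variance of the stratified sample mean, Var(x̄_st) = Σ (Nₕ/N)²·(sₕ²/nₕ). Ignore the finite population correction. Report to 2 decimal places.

N = 62373. Term for each stratum: Wₕ²sₕ²/nₕ.
Var(x̄_st) = 9.24949 + 17.70210 + 48.72591 + 28.48341 = 104.16090 → 104.16.

104.16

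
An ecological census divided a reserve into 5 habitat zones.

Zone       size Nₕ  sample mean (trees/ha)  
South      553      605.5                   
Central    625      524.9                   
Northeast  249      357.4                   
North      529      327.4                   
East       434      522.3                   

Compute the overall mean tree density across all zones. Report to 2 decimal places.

N = 2390; weights Wₕ = Nₕ/N = (0.2314, 0.2615, 0.1042, 0.2213, 0.1816).
x̄_st = Σ Wₕ·x̄ₕ = 0.2314·605.5 + 0.2615·524.9 + 0.1042·357.4 + 0.2213·327.4 + 0.1816·522.3 ≈ 481.9119...
→ 481.91.

481.91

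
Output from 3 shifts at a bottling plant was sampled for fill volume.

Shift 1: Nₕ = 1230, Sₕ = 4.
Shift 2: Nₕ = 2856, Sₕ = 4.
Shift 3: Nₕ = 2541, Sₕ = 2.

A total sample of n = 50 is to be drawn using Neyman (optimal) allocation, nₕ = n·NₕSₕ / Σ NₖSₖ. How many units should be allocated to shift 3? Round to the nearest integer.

12

Σ NₕSₕ = 1230·4 + 2856·4 + 2541·2 = 21426.
Share for 3: 5082/21426 = 0.23719.
n_3 = 50 × 0.23719 = 11.859... → 12.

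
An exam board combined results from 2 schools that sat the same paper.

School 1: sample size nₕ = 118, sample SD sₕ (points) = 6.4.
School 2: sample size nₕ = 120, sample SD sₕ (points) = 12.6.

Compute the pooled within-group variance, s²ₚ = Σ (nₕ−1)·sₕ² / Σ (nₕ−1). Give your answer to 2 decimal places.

100.36

1: (118−1)·6.4² = 117·40.96 = 4792.32
2: (120−1)·12.6² = 119·158.76 = 18892.44
Numerator = 23684.76; denominator = Σ(nₕ−1) = 236.
s²ₚ = 23684.76/236 = 100.3592... → 100.36.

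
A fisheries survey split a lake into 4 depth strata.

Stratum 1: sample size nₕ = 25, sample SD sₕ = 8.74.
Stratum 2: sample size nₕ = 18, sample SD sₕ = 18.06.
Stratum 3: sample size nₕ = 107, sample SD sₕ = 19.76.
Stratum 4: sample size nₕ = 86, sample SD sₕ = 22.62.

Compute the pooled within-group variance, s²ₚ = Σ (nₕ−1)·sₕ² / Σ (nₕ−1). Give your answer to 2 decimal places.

397.66

1: (25−1)·8.74² = 24·76.3876 = 1833.3024
2: (18−1)·18.06² = 17·326.1636 = 5544.7812
3: (107−1)·19.76² = 106·390.4576 = 41388.5056
4: (86−1)·22.62² = 85·511.6644 = 43491.474
Numerator = 92258.0632; denominator = Σ(nₕ−1) = 232.
s²ₚ = 92258.0632/232 = 397.6641... → 397.66.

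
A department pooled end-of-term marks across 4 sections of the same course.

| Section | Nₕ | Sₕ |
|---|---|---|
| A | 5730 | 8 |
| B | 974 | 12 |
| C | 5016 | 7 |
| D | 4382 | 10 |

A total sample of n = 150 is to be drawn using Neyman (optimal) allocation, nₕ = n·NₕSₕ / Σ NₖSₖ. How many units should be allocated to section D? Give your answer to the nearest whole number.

48

Σ NₕSₕ = 5730·8 + 974·12 + 5016·7 + 4382·10 = 136460.
Share for D: 43820/136460 = 0.32112.
n_D = 150 × 0.32112 = 48.168... → 48.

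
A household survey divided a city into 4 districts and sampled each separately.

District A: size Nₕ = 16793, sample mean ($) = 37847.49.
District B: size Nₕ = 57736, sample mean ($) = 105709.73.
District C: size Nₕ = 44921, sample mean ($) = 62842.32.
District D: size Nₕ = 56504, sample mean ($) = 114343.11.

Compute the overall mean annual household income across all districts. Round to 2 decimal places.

N = 175954; weights Wₕ = Nₕ/N = (0.0954, 0.3281, 0.2553, 0.3211).
x̄_st = Σ Wₕ·x̄ₕ = 0.0954·37847.49 + 0.3281·105709.73 + 0.2553·62842.32 + 0.3211·114343.11 ≈ 91061.3729...
→ 91061.37.

91061.37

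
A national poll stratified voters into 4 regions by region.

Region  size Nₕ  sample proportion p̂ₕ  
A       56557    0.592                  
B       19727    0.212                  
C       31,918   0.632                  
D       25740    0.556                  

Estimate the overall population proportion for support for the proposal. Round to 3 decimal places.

0.539

N = 56557 + 19727 + 31918 + 25740 = 133942.
Overall proportion = Σ (Nₕ/N)·p̂ₕ.
Σ Nₕp̂ₕ = 33481.744 + 4182.124 + 20172.176 + 14311.44 = 72147.484.
72147.484 / 133942 = 0.53865... → 0.539.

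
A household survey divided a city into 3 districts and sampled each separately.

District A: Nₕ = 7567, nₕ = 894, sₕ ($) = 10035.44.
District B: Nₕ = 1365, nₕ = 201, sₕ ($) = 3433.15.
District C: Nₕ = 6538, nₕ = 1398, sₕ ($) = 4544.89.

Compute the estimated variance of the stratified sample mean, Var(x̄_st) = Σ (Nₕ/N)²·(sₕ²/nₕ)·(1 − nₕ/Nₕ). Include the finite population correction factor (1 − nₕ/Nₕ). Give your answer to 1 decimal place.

26232.4

N = 15470; Wₕ = Nₕ/N.
district A: (7567/15470)²·10035.44²/894·(1 − 894/7567) = 23768.3782
district B: (1365/15470)²·3433.15²/201·(1 − 201/1365) = 389.3091
district C: (6538/15470)²·4544.89²/1398·(1 − 1398/6538) = 2074.7558
Sum = 26232.4431 → 26232.4.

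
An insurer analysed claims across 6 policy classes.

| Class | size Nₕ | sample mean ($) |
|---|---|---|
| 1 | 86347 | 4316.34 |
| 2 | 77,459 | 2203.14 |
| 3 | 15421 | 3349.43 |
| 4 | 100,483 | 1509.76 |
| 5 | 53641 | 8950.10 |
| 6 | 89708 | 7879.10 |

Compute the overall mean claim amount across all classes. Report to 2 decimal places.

x̄_st = (Σ Nₕx̄ₕ) / (Σ Nₕ) = (86347·4316.34 + 77459·2203.14 + 15421·3349.43 + 100483·1509.76 + 53641·8950.10 + 89708·7879.10) / 423059
= 1933623422.25 / 423059 = 4570.5763... → 4570.58.

4570.58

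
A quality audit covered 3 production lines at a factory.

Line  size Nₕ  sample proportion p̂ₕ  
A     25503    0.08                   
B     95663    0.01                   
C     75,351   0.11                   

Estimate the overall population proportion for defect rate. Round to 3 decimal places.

0.057

Wₕ = Nₕ/N with N = 196517: 0.1298, 0.4868, 0.3834.
p̂_st = 0.1298·0.08 + 0.4868·0.01 + 0.3834·0.11 ≈ 0.05743... → 0.057.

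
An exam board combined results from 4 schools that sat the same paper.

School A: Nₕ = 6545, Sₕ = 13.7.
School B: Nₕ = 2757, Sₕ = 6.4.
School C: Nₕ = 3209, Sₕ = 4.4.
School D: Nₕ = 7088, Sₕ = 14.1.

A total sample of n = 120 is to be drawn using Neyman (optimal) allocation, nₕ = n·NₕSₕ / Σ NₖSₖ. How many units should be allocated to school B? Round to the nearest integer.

10

Σ NₕSₕ = 6545·13.7 + 2757·6.4 + 3209·4.4 + 7088·14.1 = 221371.7.
Share for B: 17644.8/221371.7 = 0.07971.
n_B = 120 × 0.07971 = 9.565... → 10.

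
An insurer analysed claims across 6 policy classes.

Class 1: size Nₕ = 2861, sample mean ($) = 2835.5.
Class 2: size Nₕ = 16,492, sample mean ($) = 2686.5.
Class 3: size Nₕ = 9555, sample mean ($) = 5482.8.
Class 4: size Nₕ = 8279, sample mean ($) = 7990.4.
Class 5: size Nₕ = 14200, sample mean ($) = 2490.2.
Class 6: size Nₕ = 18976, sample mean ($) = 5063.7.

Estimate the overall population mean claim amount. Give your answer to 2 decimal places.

N = 70363; weights Wₕ = Nₕ/N = (0.0407, 0.2344, 0.1358, 0.1177, 0.2018, 0.2697).
x̄_st = Σ Wₕ·x̄ₕ = 0.0407·2835.5 + 0.2344·2686.5 + 0.1358·5482.8 + 0.1177·7990.4 + 0.2018·2490.2 + 0.2697·5063.7 ≈ 4297.8328...
→ 4297.83.

4297.83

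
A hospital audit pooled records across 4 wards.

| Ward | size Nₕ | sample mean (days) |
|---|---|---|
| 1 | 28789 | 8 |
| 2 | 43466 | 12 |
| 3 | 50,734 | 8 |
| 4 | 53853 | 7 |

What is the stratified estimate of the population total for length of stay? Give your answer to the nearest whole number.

Population total = Σ Nₕ·x̄ₕ (each stratum's size times its mean).
28789·8 + 43466·12 + 50734·8 + 53853·7 = 230312 + 521592 + 405872 + 376971 = 1534747.

1534747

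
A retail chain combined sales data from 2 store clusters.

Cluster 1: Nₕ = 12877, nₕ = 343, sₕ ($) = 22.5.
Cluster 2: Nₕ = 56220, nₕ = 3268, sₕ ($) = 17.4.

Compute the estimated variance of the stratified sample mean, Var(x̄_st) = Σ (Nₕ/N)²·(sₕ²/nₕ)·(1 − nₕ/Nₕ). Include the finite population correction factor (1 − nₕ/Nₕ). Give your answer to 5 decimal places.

N = 69097. Term for each stratum: Wₕ²sₕ²/nₕ·(1−nₕ/Nₕ).
Var(x̄_st) = 0.04989499 + 0.05776586 = 0.10766085 → 0.10766.

0.10766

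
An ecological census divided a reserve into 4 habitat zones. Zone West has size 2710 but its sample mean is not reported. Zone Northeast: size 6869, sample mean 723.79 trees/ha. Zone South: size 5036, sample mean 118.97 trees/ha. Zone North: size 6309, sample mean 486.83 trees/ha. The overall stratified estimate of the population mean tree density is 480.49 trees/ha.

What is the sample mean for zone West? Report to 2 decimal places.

N = 2710 + 6869 + 5036 + 6309 = 20924.
Overall total = μ·N = 480.49·20924 = 10053772.76.
Subtract the known strata: 6869·723.79 + 5036·118.97 + 6309·486.83 = 8642256.9.
Remaining total for zone West: 10053772.76 − 8642256.9 = 1411515.86.
Divide by its size: 1411515.86 / 2710 = 520.8546... → 520.85.

520.85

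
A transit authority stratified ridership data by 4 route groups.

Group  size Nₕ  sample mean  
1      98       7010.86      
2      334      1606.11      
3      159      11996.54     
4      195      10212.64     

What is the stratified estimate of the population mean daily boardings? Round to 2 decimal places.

6517.07

N = 98 + 334 + 159 + 195 = 786.
Overall mean = Σ (Nₕ/N)·x̄ₕ — weight by population share, not a simple average.
Σ Nₕx̄ₕ = 98·7010.86 + 334·1606.11 + 159·11996.54 + 195·10212.64 = 687064.28 + 536440.74 + 1907449.86 + 1991464.8 = 5122419.68.
Divide by N: 5122419.68 / 786 = 6517.0734... → 6517.07.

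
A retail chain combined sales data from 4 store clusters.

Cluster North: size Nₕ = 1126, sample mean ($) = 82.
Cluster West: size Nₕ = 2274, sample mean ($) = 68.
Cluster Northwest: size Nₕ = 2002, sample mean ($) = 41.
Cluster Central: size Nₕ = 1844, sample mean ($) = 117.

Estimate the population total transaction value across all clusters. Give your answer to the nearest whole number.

Population total = Σ Nₕ·x̄ₕ (each stratum's size times its mean).
1126·82 + 2274·68 + 2002·41 + 1844·117 = 92332 + 154632 + 82082 + 215748 = 544794.

544794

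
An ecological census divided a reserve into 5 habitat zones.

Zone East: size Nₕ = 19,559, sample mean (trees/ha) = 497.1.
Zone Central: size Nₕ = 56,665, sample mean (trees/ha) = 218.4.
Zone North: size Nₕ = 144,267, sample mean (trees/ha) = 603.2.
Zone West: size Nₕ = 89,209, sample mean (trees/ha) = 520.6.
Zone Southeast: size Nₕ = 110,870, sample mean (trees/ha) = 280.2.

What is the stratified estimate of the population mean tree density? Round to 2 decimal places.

443.75

N = 420570; weights Wₕ = Nₕ/N = (0.0465, 0.1347, 0.3430, 0.2121, 0.2636).
x̄_st = Σ Wₕ·x̄ₕ = 0.0465·497.1 + 0.1347·218.4 + 0.3430·603.2 + 0.2121·520.6 + 0.2636·280.2 ≈ 443.7507...
→ 443.75.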